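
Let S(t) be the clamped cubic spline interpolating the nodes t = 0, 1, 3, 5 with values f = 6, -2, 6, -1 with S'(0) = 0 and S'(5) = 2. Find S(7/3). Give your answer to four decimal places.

2.5765

Put M_i = S'' at the i-th knot. Here h = (1, 2, 2) and Δ = (-8, 4, -7/2), so the interior equations h_(i-1)·M_(i-1) + 2(h_(i-1)+h_i)·M_i + h_i·M_(i+1) = 6(Δ_i − Δ_(i-1)) read
  1·M_0 + 6·M_1 + 2·M_2 = 6(Δ_1 - Δ_0) = 72
  2·M_1 + 8·M_2 + 2·M_3 = 6(Δ_2 - Δ_1) = -45
Clamped end conditions give two more equations: 2h_0·M_0 + h_0·M_1 = 6(Δ_0 - S'(0)) = -48 and h_2·M_2 + 2h_2·M_3 = 6(S'(5) - Δ_2) = 33.
Solving the tridiagonal system: M_0 = -817/23, M_1 = 530/23, M_2 = -707/46, M_3 = 733/46.
On [1, 3], S(t) = -2 - 287/46·(t - 1) + 265/23·(t - 1)² - 589/184·(t - 1)³.
With (t - 1) = 4/3: S(7/3) = 1600/621.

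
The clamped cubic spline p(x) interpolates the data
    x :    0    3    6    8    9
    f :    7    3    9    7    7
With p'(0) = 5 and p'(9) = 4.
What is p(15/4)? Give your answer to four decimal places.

3.3477

Let m_i = p''(x_i). Step sizes h_i = 3, 3, 2, 1; slopes of the chords Δ_i = (y_(i+1) - y_i)/h_i = -4/3, 2, -1, 0.
  3·m_0 + 12·m_1 + 3·m_2 = 6(Δ_1 - Δ_0) = 20
  3·m_1 + 10·m_2 + 2·m_3 = 6(Δ_2 - Δ_1) = -18
  2·m_2 + 6·m_3 + 1·m_4 = 6(Δ_3 - Δ_2) = 6
Clamped end conditions give two more equations: 2h_0·m_0 + h_0·m_1 = 6(Δ_0 - p'(0)) = -38 and h_3·m_3 + 2h_3·m_4 = 6(p'(9) - Δ_3) = 24.
Solving: m_0 = -467/54, m_1 = 125/27, m_2 = -173/54, m_3 = 2/27, m_4 = 323/27.
On [3, 6], p(x) = 3 - 37/36·(x - 3) + 125/54·(x - 3)² - 47/108·(x - 3)³.
With (x - 3) = 3/4: p(15/4) = 857/256.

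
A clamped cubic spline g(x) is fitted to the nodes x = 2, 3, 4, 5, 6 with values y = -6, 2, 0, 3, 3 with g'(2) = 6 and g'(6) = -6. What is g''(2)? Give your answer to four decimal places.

17.4643

Write σ_i for g''(x_i). With h_i = 1, 1, 1, 1 and divided differences Δ_i = 8, -2, 3, 0, the continuity of g' gives the tridiagonal system
  1·σ_0 + 4·σ_1 + 1·σ_2 = 6(Δ_1 - Δ_0) = -60
  1·σ_1 + 4·σ_2 + 1·σ_3 = 6(Δ_2 - Δ_1) = 30
  1·σ_2 + 4·σ_3 + 1·σ_4 = 6(Δ_3 - Δ_2) = -18
Clamped end conditions give two more equations: 2h_0·σ_0 + h_0·σ_1 = 6(Δ_0 - g'(2)) = 12 and h_3·σ_3 + 2h_3·σ_4 = 6(g'(6) - Δ_3) = -36.
Solving: σ_0 = 489/28, σ_1 = -321/14, σ_2 = 57/4, σ_3 = -57/14, σ_4 = -447/28.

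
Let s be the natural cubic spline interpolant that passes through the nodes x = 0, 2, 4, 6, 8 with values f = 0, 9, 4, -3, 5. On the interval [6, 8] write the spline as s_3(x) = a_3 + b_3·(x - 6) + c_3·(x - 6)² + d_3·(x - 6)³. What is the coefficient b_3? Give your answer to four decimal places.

Let M_i = s''(x_i). Step sizes h_i = 2, 2, 2, 2; slopes of the chords Δ_i = (y_(i+1) - y_i)/h_i = 9/2, -5/2, -7/2, 4.
  2·M_0 + 8·M_1 + 2·M_2 = 6(Δ_1 - Δ_0) = -42
  2·M_1 + 8·M_2 + 2·M_3 = 6(Δ_2 - Δ_1) = -6
  2·M_2 + 8·M_3 + 2·M_4 = 6(Δ_3 - Δ_2) = 45
Natural end conditions: M_0 = M_4 = 0.
Solving the tridiagonal system: M_0 = 0, M_1 = -561/112, M_2 = -27/28, M_3 = 657/112, M_4 = 0.
On [6, 8], with s_3(x) = a_3 + b_3·(x - 6) + c_3·(x - 6)² + d_3·(x - 6)³: c_3 = M_3/2 = 657/224, d_3 = (M_4 - M_3)/(6h_3) = -219/448, b_3 = Δ_3 - h_3(2M_3 + M_4)/6 = 5/56.

0.0893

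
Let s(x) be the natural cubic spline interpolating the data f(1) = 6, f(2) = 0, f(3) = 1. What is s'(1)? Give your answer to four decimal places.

With M_i denoting the second derivative at x_i, h_i = 1, 1, and Δ_i = (y_(i+1) − y_i)/h_i = -6, 1:
  1·M_0 + 4·M_1 + 1·M_2 = 6(Δ_1 - Δ_0) = 42
Natural end conditions: M_0 = M_2 = 0.
Forward elimination and back-substitution give M_0 = 0, M_1 = 21/2, M_2 = 0.
On [1, 2], s'(x) = b_0 + 2c_0·(x - 1) + 3d_0·(x - 1)² with b_0 = Δ_0 - h_0(2M_0 + M_1)/6 = -31/4, c_0 = M_0/2 = 0, d_0 = (M_1 - M_0)/(6h_0) = 7/4. So s'(1) = -31/4.

-7.7500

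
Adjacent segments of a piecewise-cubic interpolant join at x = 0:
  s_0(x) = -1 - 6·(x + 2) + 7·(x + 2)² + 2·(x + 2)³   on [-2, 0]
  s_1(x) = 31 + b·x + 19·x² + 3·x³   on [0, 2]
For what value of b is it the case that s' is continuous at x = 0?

s_0'(x) = -6 + 14·(x + 2) + 6·(x + 2)², so s_0'(0) = 46. On the right, s_1'(0) = b, so b = 46.

46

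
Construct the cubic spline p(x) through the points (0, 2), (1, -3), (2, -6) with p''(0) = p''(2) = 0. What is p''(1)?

3

Let M_i = p''(x_i). Step sizes h_i = 1, 1; slopes of the chords Δ_i = (y_(i+1) - y_i)/h_i = -5, -3.
  1·M_0 + 4·M_1 + 1·M_2 = 6(Δ_1 - Δ_0) = 12
Natural end conditions: M_0 = M_2 = 0.
Solving the tridiagonal system: M_0 = 0, M_1 = 3, M_2 = 0.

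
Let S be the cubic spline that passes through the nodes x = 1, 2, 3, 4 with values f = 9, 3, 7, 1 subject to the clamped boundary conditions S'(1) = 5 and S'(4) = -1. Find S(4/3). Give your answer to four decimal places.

Put σ_i = S'' at the i-th knot. Here h = (1, 1, 1) and Δ = (-6, 4, -6), so the interior equations h_(i-1)·σ_(i-1) + 2(h_(i-1)+h_i)·σ_i + h_i·σ_(i+1) = 6(Δ_i − Δ_(i-1)) read
  1·σ_0 + 4·σ_1 + 1·σ_2 = 6(Δ_1 - Δ_0) = 60
  1·σ_1 + 4·σ_2 + 1·σ_3 = 6(Δ_2 - Δ_1) = -60
Clamped end conditions give two more equations: 2h_0·σ_0 + h_0·σ_1 = 6(Δ_0 - S'(1)) = -66 and h_2·σ_2 + 2h_2·σ_3 = 6(S'(4) - Δ_2) = 30.
Solving the tridiagonal system: σ_0 = -254/5, σ_1 = 178/5, σ_2 = -158/5, σ_3 = 154/5.
On [1, 2], S(x) = 9 + 5·(x - 1) - 127/5·(x - 1)² + 72/5·(x - 1)³.
With (x - 1) = 1/3: S(4/3) = 377/45.

8.3778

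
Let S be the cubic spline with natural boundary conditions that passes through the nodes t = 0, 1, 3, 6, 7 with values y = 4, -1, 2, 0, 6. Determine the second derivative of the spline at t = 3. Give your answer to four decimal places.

-4.9949

Put M_i = S'' at the i-th knot. Here h = (1, 2, 3, 1) and Δ = (-5, 3/2, -2/3, 6), so the interior equations h_(i-1)·M_(i-1) + 2(h_(i-1)+h_i)·M_i + h_i·M_(i+1) = 6(Δ_i − Δ_(i-1)) read
  1·M_0 + 6·M_1 + 2·M_2 = 6(Δ_1 - Δ_0) = 39
  2·M_1 + 10·M_2 + 3·M_3 = 6(Δ_2 - Δ_1) = -13
  3·M_2 + 8·M_3 + 1·M_4 = 6(Δ_3 - Δ_2) = 40
Natural end conditions: M_0 = M_4 = 0.
Solving the tridiagonal system: M_0 = 0, M_1 = 3217/394, M_2 = -984/197, M_3 = 1354/197, M_4 = 0.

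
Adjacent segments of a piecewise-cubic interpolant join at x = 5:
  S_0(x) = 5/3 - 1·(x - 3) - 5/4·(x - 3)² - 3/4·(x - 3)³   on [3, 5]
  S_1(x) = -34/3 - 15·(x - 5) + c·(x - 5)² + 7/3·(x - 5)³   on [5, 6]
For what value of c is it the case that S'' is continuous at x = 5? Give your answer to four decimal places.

-5.7500

S_0''(x) = -5/2 - 9/2·(x - 3), so S_0''(5) = -23/2. On the right, S_1''(5) = 2c, so c = -23/4.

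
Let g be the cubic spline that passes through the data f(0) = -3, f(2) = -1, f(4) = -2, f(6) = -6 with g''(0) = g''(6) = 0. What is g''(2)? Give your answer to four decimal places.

-0.9000

Write M_i for g''(x_i). With h_i = 2, 2, 2 and divided differences Δ_i = 1, -1/2, -2, the continuity of g' gives the tridiagonal system
  2·M_0 + 8·M_1 + 2·M_2 = 6(Δ_1 - Δ_0) = -9
  2·M_1 + 8·M_2 + 2·M_3 = 6(Δ_2 - Δ_1) = -9
Natural end conditions: M_0 = M_3 = 0.
Hence M_0 = 0, M_1 = -9/10, M_2 = -9/10, M_3 = 0.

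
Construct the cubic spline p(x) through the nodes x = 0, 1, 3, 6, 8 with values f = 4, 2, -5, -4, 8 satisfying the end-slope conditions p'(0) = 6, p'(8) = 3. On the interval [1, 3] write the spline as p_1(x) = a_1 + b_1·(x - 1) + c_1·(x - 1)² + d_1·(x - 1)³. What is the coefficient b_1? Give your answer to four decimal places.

Let M_i = p''(x_i). Step sizes h_i = 1, 2, 3, 2; slopes of the chords Δ_i = (y_(i+1) - y_i)/h_i = -2, -7/2, 1/3, 6.
  1·M_0 + 6·M_1 + 2·M_2 = 6(Δ_1 - Δ_0) = -9
  2·M_1 + 10·M_2 + 3·M_3 = 6(Δ_2 - Δ_1) = 23
  3·M_2 + 10·M_3 + 2·M_4 = 6(Δ_3 - Δ_2) = 34
Clamped end conditions give two more equations: 2h_0·M_0 + h_0·M_1 = 6(Δ_0 - p'(0)) = -48 and h_3·M_3 + 2h_3·M_4 = 6(p'(8) - Δ_3) = -18.
Solving the tridiagonal system: M_0 = -6905/273, M_1 = 706/273, M_2 = 106/273, M_3 = 423/91, M_4 = -621/91.
On [1, 3], with p_1(x) = a_1 + b_1·(x - 1) + c_1·(x - 1)² + d_1·(x - 1)³: c_1 = M_1/2 = 353/273, d_1 = (M_2 - M_1)/(6h_1) = -50/273, b_1 = Δ_1 - h_1(2M_1 + M_2)/6 = -2923/546.

-5.3535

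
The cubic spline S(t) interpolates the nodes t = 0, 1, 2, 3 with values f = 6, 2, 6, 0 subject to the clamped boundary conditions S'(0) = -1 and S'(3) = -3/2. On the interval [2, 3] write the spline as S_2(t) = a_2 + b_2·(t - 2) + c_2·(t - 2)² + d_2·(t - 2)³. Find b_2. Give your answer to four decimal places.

-1.2667

Write M_i for S''(x_i). With h_i = 1, 1, 1 and divided differences Δ_i = -4, 4, -6, the continuity of S' gives the tridiagonal system
  1·M_0 + 4·M_1 + 1·M_2 = 6(Δ_1 - Δ_0) = 48
  1·M_1 + 4·M_2 + 1·M_3 = 6(Δ_2 - Δ_1) = -60
Clamped end conditions give two more equations: 2h_0·M_0 + h_0·M_1 = 6(Δ_0 - S'(0)) = -18 and h_2·M_2 + 2h_2·M_3 = 6(S'(3) - Δ_2) = 27.
Solving the tridiagonal system: M_0 = -317/15, M_1 = 364/15, M_2 = -419/15, M_3 = 412/15.
On [2, 3], with S_2(t) = a_2 + b_2·(t - 2) + c_2·(t - 2)² + d_2·(t - 2)³: c_2 = M_2/2 = -419/30, d_2 = (M_3 - M_2)/(6h_2) = 277/30, b_2 = Δ_2 - h_2(2M_2 + M_3)/6 = -19/15.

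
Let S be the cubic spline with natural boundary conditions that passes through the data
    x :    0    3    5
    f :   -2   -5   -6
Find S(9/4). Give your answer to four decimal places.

Let M_i = S''(x_i). Step sizes h_i = 3, 2; slopes of the chords Δ_i = (y_(i+1) - y_i)/h_i = -1, -1/2.
  3·M_0 + 10·M_1 + 2·M_2 = 6(Δ_1 - Δ_0) = 3
Natural end conditions: M_0 = M_2 = 0.
Solving the tridiagonal system: M_0 = 0, M_1 = 3/10, M_2 = 0.
On [0, 3], S(x) = -2 - 23/20·x + 0·x² + 1/60·x³.
With x = 9/4: S(9/4) = -5629/1280.

-4.3977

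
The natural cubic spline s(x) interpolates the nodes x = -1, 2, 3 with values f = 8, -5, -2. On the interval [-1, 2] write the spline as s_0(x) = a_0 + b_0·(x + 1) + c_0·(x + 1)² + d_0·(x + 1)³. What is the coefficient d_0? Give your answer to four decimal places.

0.3056

With m_i denoting the second derivative at x_i, h_i = 3, 1, and Δ_i = (y_(i+1) − y_i)/h_i = -13/3, 3:
  3·m_0 + 8·m_1 + 1·m_2 = 6(Δ_1 - Δ_0) = 44
Natural end conditions: m_0 = m_2 = 0.
Solving the tridiagonal system: m_0 = 0, m_1 = 11/2, m_2 = 0.
On [-1, 2], with s_0(x) = a_0 + b_0·(x + 1) + c_0·(x + 1)² + d_0·(x + 1)³: c_0 = m_0/2 = 0, d_0 = (m_1 - m_0)/(6h_0) = 11/36, b_0 = Δ_0 - h_0(2m_0 + m_1)/6 = -85/12.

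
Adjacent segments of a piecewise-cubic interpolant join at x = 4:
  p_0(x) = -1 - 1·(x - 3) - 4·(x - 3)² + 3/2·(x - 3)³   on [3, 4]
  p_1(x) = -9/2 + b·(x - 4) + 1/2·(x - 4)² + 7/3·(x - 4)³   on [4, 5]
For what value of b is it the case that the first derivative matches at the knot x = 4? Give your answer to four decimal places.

-4.5000

p_0'(x) = -1 - 8·(x - 3) + 9/2·(x - 3)², so p_0'(4) = -9/2. On the right, p_1'(4) = b, so b = -9/2.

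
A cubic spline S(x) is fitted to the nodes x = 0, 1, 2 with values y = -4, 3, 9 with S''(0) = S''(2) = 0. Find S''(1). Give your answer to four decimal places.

-1.5000

Let m_i = S''(x_i). Step sizes h_i = 1, 1; slopes of the chords Δ_i = (y_(i+1) - y_i)/h_i = 7, 6.
  1·m_0 + 4·m_1 + 1·m_2 = 6(Δ_1 - Δ_0) = -6
Natural end conditions: m_0 = m_2 = 0.
Solving: m_0 = 0, m_1 = -3/2, m_2 = 0.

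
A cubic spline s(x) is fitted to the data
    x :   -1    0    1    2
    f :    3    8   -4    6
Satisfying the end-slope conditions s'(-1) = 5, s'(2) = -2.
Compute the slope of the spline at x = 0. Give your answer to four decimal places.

Write m_i for s''(x_i). With h_i = 1, 1, 1 and divided differences Δ_i = 5, -12, 10, the continuity of s' gives the tridiagonal system
  1·m_0 + 4·m_1 + 1·m_2 = 6(Δ_1 - Δ_0) = -102
  1·m_1 + 4·m_2 + 1·m_3 = 6(Δ_2 - Δ_1) = 132
Clamped end conditions give two more equations: 2h_0·m_0 + h_0·m_1 = 6(Δ_0 - s'(-1)) = 0 and h_2·m_2 + 2h_2·m_3 = 6(s'(2) - Δ_2) = -72.
Solving: m_0 = 70/3, m_1 = -140/3, m_2 = 184/3, m_3 = -200/3.
On [0, 1], s'(x) = b_1 + 2c_1·x + 3d_1·x² with b_1 = Δ_1 - h_1(2m_1 + m_2)/6 = -20/3, c_1 = m_1/2 = -70/3, d_1 = (m_2 - m_1)/(6h_1) = 18. So s'(0) = -20/3.

-6.6667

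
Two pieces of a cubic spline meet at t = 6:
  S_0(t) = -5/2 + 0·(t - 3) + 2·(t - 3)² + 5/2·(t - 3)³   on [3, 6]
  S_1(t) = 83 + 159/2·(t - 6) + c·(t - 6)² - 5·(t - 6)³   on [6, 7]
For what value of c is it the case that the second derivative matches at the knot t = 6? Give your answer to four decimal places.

24.5000

S_0''(t) = 4 + 15·(t - 3), so S_0''(6) = 49. On the right, S_1''(6) = 2c, so c = 49/2.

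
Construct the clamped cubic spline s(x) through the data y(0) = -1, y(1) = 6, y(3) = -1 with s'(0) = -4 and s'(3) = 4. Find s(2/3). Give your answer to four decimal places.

3.0123

With σ_i denoting the second derivative at x_i, h_i = 1, 2, and Δ_i = (y_(i+1) − y_i)/h_i = 7, -7/2:
  1·σ_0 + 6·σ_1 + 2·σ_2 = 6(Δ_1 - Δ_0) = -63
Clamped end conditions give two more equations: 2h_0·σ_0 + h_0·σ_1 = 6(Δ_0 - s'(0)) = 66 and h_1·σ_1 + 2h_1·σ_2 = 6(s'(3) - Δ_1) = 45.
Hence σ_0 = 277/6, σ_1 = -79/3, σ_2 = 293/12.
On [0, 1], s(x) = -1 - 4·x + 277/12·x² - 145/12·x³.
With x = 2/3: s(2/3) = 244/81.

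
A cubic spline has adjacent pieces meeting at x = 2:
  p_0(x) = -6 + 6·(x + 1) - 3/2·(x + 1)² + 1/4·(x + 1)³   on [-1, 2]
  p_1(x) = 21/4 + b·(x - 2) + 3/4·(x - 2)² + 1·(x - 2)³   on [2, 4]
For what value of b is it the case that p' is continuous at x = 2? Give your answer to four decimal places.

p_0'(x) = 6 - 3·(x + 1) + 3/4·(x + 1)², so p_0'(2) = 15/4. On the right, p_1'(2) = b, so b = 15/4.

3.7500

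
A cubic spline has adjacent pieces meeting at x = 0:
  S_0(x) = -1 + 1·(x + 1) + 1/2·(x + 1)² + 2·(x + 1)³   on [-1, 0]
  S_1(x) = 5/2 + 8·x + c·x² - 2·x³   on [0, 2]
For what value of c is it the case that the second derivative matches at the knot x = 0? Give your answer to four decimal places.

S_0''(x) = 1 + 12·(x + 1), so S_0''(0) = 13. On the right, S_1''(0) = 2c, so c = 13/2.

6.5000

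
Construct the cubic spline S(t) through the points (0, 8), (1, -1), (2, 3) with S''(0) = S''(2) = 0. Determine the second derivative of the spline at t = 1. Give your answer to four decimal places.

19.5000

Write m_i for S''(x_i). With h_i = 1, 1 and divided differences Δ_i = -9, 4, the continuity of S' gives the tridiagonal system
  1·m_0 + 4·m_1 + 1·m_2 = 6(Δ_1 - Δ_0) = 78
Natural end conditions: m_0 = m_2 = 0.
Hence m_0 = 0, m_1 = 39/2, m_2 = 0.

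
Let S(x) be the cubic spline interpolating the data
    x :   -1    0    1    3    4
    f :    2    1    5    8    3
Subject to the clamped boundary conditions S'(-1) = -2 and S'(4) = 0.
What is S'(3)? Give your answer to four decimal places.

-5.1016

Put M_i = S'' at the i-th knot. Here h = (1, 1, 2, 1) and Δ = (-1, 4, 3/2, -5), so the interior equations h_(i-1)·M_(i-1) + 2(h_(i-1)+h_i)·M_i + h_i·M_(i+1) = 6(Δ_i − Δ_(i-1)) read
  1·M_0 + 4·M_1 + 1·M_2 = 6(Δ_1 - Δ_0) = 30
  1·M_1 + 6·M_2 + 2·M_3 = 6(Δ_2 - Δ_1) = -15
  2·M_2 + 6·M_3 + 1·M_4 = 6(Δ_3 - Δ_2) = -39
Clamped end conditions give two more equations: 2h_0·M_0 + h_0·M_1 = 6(Δ_0 - S'(-1)) = 6 and h_3·M_3 + 2h_3·M_4 = 6(S'(4) - Δ_3) = 30.
Solving the tridiagonal system: M_0 = -121/128, M_1 = 505/64, M_2 = -79/128, M_3 = -307/32, M_4 = 1267/64.
On [3, 4], S'(x) = b_3 + 2c_3·(x - 3) + 3d_3·(x - 3)² with b_3 = Δ_3 - h_3(2M_3 + M_4)/6 = -653/128, c_3 = M_3/2 = -307/64, d_3 = (M_4 - M_3)/(6h_3) = 627/128. So S'(3) = -653/128.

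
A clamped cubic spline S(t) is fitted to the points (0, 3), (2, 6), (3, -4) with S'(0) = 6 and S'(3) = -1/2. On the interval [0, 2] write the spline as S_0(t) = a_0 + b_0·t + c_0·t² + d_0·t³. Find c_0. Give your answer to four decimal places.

1.2917

Put σ_i = S'' at the i-th knot. Here h = (2, 1) and Δ = (3/2, -10), so the interior equations h_(i-1)·σ_(i-1) + 2(h_(i-1)+h_i)·σ_i + h_i·σ_(i+1) = 6(Δ_i − Δ_(i-1)) read
  2·σ_0 + 6·σ_1 + 1·σ_2 = 6(Δ_1 - Δ_0) = -69
Clamped end conditions give two more equations: 2h_0·σ_0 + h_0·σ_1 = 6(Δ_0 - S'(0)) = -27 and h_1·σ_1 + 2h_1·σ_2 = 6(S'(3) - Δ_1) = 57.
Hence σ_0 = 31/12, σ_1 = -56/3, σ_2 = 227/6.
On [0, 2], with S_0(t) = a_0 + b_0·t + c_0·t² + d_0·t³: c_0 = σ_0/2 = 31/24, d_0 = (σ_1 - σ_0)/(6h_0) = -85/48, b_0 = Δ_0 - h_0(2σ_0 + σ_1)/6 = 6.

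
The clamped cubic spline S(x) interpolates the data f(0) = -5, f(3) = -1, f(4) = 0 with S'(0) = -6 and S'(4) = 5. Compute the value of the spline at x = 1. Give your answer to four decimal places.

Let m_i = S''(x_i). Step sizes h_i = 3, 1; slopes of the chords Δ_i = (y_(i+1) - y_i)/h_i = 4/3, 1.
  3·m_0 + 8·m_1 + 1·m_2 = 6(Δ_1 - Δ_0) = -2
Clamped end conditions give two more equations: 2h_0·m_0 + h_0·m_1 = 6(Δ_0 - S'(0)) = 44 and h_1·m_1 + 2h_1·m_2 = 6(S'(4) - Δ_1) = 24.
Solving the tridiagonal system: m_0 = 31/3, m_1 = -6, m_2 = 15.
On [0, 3], S(x) = -5 - 6·x + 31/6·x² - 49/54·x³.
With x = 1: S(1) = -182/27.

-6.7407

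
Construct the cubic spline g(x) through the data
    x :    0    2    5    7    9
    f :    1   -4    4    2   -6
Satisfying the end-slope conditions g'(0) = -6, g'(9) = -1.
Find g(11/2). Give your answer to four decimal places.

4.5389

With σ_i denoting the second derivative at x_i, h_i = 2, 3, 2, 2, and Δ_i = (y_(i+1) − y_i)/h_i = -5/2, 8/3, -1, -4:
  2·σ_0 + 10·σ_1 + 3·σ_2 = 6(Δ_1 - Δ_0) = 31
  3·σ_1 + 10·σ_2 + 2·σ_3 = 6(Δ_2 - Δ_1) = -22
  2·σ_2 + 8·σ_3 + 2·σ_4 = 6(Δ_3 - Δ_2) = -18
Clamped end conditions give two more equations: 2h_0·σ_0 + h_0·σ_1 = 6(Δ_0 - g'(0)) = 21 and h_3·σ_3 + 2h_3·σ_4 = 6(g'(9) - Δ_3) = 18.
Hence σ_0 = 2615/708, σ_1 = 551/177, σ_2 = -887/354, σ_3 = -556/177, σ_4 = 2149/354.
On [5, 7], g(x) = 4 + 304/177·(x - 5) - 887/708·(x - 5)² - 25/472·(x - 5)³.
With (x - 5) = 1/2: g(11/2) = 17139/3776.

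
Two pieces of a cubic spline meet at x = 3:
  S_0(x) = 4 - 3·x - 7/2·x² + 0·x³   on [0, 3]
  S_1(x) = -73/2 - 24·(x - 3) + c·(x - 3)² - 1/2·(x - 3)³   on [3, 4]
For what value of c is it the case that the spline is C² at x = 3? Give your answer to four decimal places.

-3.5000

S_0''(x) = -7 + 0·x, so S_0''(3) = -7. On the right, S_1''(3) = 2c, so c = -7/2.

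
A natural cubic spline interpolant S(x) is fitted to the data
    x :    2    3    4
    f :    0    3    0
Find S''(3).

-9

With M_i denoting the second derivative at x_i, h_i = 1, 1, and Δ_i = (y_(i+1) − y_i)/h_i = 3, -3:
  1·M_0 + 4·M_1 + 1·M_2 = 6(Δ_1 - Δ_0) = -36
Natural end conditions: M_0 = M_2 = 0.
Solving: M_0 = 0, M_1 = -9, M_2 = 0.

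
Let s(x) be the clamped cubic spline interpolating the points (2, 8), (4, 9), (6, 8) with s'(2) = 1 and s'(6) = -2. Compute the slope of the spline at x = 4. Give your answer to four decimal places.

0.2500

Let m_i = s''(x_i). Step sizes h_i = 2, 2; slopes of the chords Δ_i = (y_(i+1) - y_i)/h_i = 1/2, -1/2.
  2·m_0 + 8·m_1 + 2·m_2 = 6(Δ_1 - Δ_0) = -6
Clamped end conditions give two more equations: 2h_0·m_0 + h_0·m_1 = 6(Δ_0 - s'(2)) = -3 and h_1·m_1 + 2h_1·m_2 = 6(s'(6) - Δ_1) = -9.
Solving the tridiagonal system: m_0 = -3/4, m_1 = 0, m_2 = -9/4.
On [4, 6], s'(x) = b_1 + 2c_1·(x - 4) + 3d_1·(x - 4)² with b_1 = Δ_1 - h_1(2m_1 + m_2)/6 = 1/4, c_1 = m_1/2 = 0, d_1 = (m_2 - m_1)/(6h_1) = -3/16. So s'(4) = 1/4.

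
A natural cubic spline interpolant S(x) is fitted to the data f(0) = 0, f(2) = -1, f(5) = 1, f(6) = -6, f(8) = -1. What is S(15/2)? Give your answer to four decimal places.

With M_i denoting the second derivative at x_i, h_i = 2, 3, 1, 2, and Δ_i = (y_(i+1) − y_i)/h_i = -1/2, 2/3, -7, 5/2:
  2·M_0 + 10·M_1 + 3·M_2 = 6(Δ_1 - Δ_0) = 7
  3·M_1 + 8·M_2 + 1·M_3 = 6(Δ_2 - Δ_1) = -46
  1·M_2 + 6·M_3 + 2·M_4 = 6(Δ_3 - Δ_2) = 57
Natural end conditions: M_0 = M_4 = 0.
Forward elimination and back-substitution give M_0 = 0, M_1 = 83/26, M_2 = -108/13, M_3 = 283/26, M_4 = 0.
On [6, 8], S(x) = -6 - 371/78·(x - 6) + 283/52·(x - 6)² - 283/312·(x - 6)³.
With (x - 6) = 3/2: S(15/2) = -3287/832.

-3.9507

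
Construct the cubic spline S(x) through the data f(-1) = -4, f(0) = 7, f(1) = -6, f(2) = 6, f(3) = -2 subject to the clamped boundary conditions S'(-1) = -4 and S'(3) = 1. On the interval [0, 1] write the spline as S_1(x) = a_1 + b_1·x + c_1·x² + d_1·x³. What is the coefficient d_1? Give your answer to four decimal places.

Let M_i = S''(x_i). Step sizes h_i = 1, 1, 1, 1; slopes of the chords Δ_i = (y_(i+1) - y_i)/h_i = 11, -13, 12, -8.
  1·M_0 + 4·M_1 + 1·M_2 = 6(Δ_1 - Δ_0) = -144
  1·M_1 + 4·M_2 + 1·M_3 = 6(Δ_2 - Δ_1) = 150
  1·M_2 + 4·M_3 + 1·M_4 = 6(Δ_3 - Δ_2) = -120
Clamped end conditions give two more equations: 2h_0·M_0 + h_0·M_1 = 6(Δ_0 - S'(-1)) = 90 and h_3·M_3 + 2h_3·M_4 = 6(S'(3) - Δ_3) = 54.
Hence M_0 = 329/4, M_1 = -149/2, M_2 = 287/4, M_3 = -125/2, M_4 = 233/4.
On [0, 1], with S_1(x) = a_1 + b_1·x + c_1·x² + d_1·x³: c_1 = M_1/2 = -149/4, d_1 = (M_2 - M_1)/(6h_1) = 195/8, b_1 = Δ_1 - h_1(2M_1 + M_2)/6 = -1/8.

24.3750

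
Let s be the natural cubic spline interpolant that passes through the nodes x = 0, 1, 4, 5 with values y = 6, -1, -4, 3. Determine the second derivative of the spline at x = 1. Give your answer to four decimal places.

2.6182

With M_i denoting the second derivative at x_i, h_i = 1, 3, 1, and Δ_i = (y_(i+1) − y_i)/h_i = -7, -1, 7:
  1·M_0 + 8·M_1 + 3·M_2 = 6(Δ_1 - Δ_0) = 36
  3·M_1 + 8·M_2 + 1·M_3 = 6(Δ_2 - Δ_1) = 48
Natural end conditions: M_0 = M_3 = 0.
Solving the tridiagonal system: M_0 = 0, M_1 = 144/55, M_2 = 276/55, M_3 = 0.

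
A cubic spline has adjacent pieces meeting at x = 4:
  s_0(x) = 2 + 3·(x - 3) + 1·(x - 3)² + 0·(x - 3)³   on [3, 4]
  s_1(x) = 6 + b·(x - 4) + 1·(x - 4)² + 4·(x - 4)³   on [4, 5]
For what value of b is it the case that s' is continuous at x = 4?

s_0'(x) = 3 + 2·(x - 3) + 0·(x - 3)², so s_0'(4) = 5. On the right, s_1'(4) = b, so b = 5.

5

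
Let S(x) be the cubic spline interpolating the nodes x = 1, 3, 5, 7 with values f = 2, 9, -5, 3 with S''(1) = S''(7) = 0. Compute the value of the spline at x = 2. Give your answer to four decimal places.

With σ_i denoting the second derivative at x_i, h_i = 2, 2, 2, and Δ_i = (y_(i+1) − y_i)/h_i = 7/2, -7, 4:
  2·σ_0 + 8·σ_1 + 2·σ_2 = 6(Δ_1 - Δ_0) = -63
  2·σ_1 + 8·σ_2 + 2·σ_3 = 6(Δ_2 - Δ_1) = 66
Natural end conditions: σ_0 = σ_3 = 0.
Solving the tridiagonal system: σ_0 = 0, σ_1 = -53/5, σ_2 = 109/10, σ_3 = 0.
On [1, 3], S(x) = 2 + 211/30·(x - 1) + 0·(x - 1)² - 53/60·(x - 1)³.
With (x - 1) = 1: S(2) = 163/20.

8.1500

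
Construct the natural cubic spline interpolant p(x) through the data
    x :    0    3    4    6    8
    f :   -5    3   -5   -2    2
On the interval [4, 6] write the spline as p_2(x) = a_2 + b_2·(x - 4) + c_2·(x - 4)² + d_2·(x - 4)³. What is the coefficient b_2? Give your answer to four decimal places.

With M_i denoting the second derivative at x_i, h_i = 3, 1, 2, 2, and Δ_i = (y_(i+1) − y_i)/h_i = 8/3, -8, 3/2, 2:
  3·M_0 + 8·M_1 + 1·M_2 = 6(Δ_1 - Δ_0) = -64
  1·M_1 + 6·M_2 + 2·M_3 = 6(Δ_2 - Δ_1) = 57
  2·M_2 + 8·M_3 + 2·M_4 = 6(Δ_3 - Δ_2) = 3
Natural end conditions: M_0 = M_4 = 0.
Hence M_0 = 0, M_1 = -1633/172, M_2 = 514/43, M_3 = -899/344, M_4 = 0.
On [4, 6], with p_2(x) = a_2 + b_2·(x - 4) + c_2·(x - 4)² + d_2·(x - 4)³: c_2 = M_2/2 = 257/43, d_2 = (M_3 - M_2)/(6h_2) = -5011/4128, b_2 = Δ_2 - h_2(2M_2 + M_3)/6 = -5777/1032.

-5.5979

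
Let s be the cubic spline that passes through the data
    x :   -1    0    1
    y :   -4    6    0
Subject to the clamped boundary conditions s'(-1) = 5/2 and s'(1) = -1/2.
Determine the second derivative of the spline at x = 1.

39

Let M_i = s''(x_i). Step sizes h_i = 1, 1; slopes of the chords Δ_i = (y_(i+1) - y_i)/h_i = 10, -6.
  1·M_0 + 4·M_1 + 1·M_2 = 6(Δ_1 - Δ_0) = -96
Clamped end conditions give two more equations: 2h_0·M_0 + h_0·M_1 = 6(Δ_0 - s'(-1)) = 45 and h_1·M_1 + 2h_1·M_2 = 6(s'(1) - Δ_1) = 33.
Forward elimination and back-substitution give M_0 = 45, M_1 = -45, M_2 = 39.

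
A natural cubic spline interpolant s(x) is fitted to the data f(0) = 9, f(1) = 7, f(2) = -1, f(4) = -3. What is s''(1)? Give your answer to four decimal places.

-11.2174

With M_i denoting the second derivative at x_i, h_i = 1, 1, 2, and Δ_i = (y_(i+1) − y_i)/h_i = -2, -8, -1:
  1·M_0 + 4·M_1 + 1·M_2 = 6(Δ_1 - Δ_0) = -36
  1·M_1 + 6·M_2 + 2·M_3 = 6(Δ_2 - Δ_1) = 42
Natural end conditions: M_0 = M_3 = 0.
Forward elimination and back-substitution give M_0 = 0, M_1 = -258/23, M_2 = 204/23, M_3 = 0.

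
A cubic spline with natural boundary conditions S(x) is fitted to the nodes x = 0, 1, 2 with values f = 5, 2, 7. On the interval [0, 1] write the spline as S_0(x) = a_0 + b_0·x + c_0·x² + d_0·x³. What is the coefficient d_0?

Write m_i for S''(x_i). With h_i = 1, 1 and divided differences Δ_i = -3, 5, the continuity of S' gives the tridiagonal system
  1·m_0 + 4·m_1 + 1·m_2 = 6(Δ_1 - Δ_0) = 48
Natural end conditions: m_0 = m_2 = 0.
Solving the tridiagonal system: m_0 = 0, m_1 = 12, m_2 = 0.
On [0, 1], with S_0(x) = a_0 + b_0·x + c_0·x² + d_0·x³: c_0 = m_0/2 = 0, d_0 = (m_1 - m_0)/(6h_0) = 2, b_0 = Δ_0 - h_0(2m_0 + m_1)/6 = -5.

2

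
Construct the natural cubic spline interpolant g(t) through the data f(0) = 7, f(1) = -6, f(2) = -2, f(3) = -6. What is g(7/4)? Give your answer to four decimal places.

Let M_i = g''(x_i). Step sizes h_i = 1, 1, 1; slopes of the chords Δ_i = (y_(i+1) - y_i)/h_i = -13, 4, -4.
  1·M_0 + 4·M_1 + 1·M_2 = 6(Δ_1 - Δ_0) = 102
  1·M_1 + 4·M_2 + 1·M_3 = 6(Δ_2 - Δ_1) = -48
Natural end conditions: M_0 = M_3 = 0.
Hence M_0 = 0, M_1 = 152/5, M_2 = -98/5, M_3 = 0.
On [1, 2], g(t) = -6 - 43/15·(t - 1) + 76/5·(t - 1)² - 25/3·(t - 1)³.
With (t - 1) = 3/4: g(7/4) = -997/320.

-3.1156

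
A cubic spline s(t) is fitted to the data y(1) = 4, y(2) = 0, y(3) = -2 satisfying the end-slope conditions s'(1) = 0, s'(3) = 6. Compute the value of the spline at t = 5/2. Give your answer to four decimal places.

-2.5000

Write M_i for s''(x_i). With h_i = 1, 1 and divided differences Δ_i = -4, -2, the continuity of s' gives the tridiagonal system
  1·M_0 + 4·M_1 + 1·M_2 = 6(Δ_1 - Δ_0) = 12
Clamped end conditions give two more equations: 2h_0·M_0 + h_0·M_1 = 6(Δ_0 - s'(1)) = -24 and h_1·M_1 + 2h_1·M_2 = 6(s'(3) - Δ_1) = 48.
Solving: M_0 = -12, M_1 = 0, M_2 = 24.
On [2, 3], s(t) = 0 - 6·(t - 2) + 0·(t - 2)² + 4·(t - 2)³.
With (t - 2) = 1/2: s(5/2) = -5/2.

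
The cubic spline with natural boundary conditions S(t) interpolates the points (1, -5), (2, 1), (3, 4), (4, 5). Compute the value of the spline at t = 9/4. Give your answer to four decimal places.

2.0469

Write M_i for S''(x_i). With h_i = 1, 1, 1 and divided differences Δ_i = 6, 3, 1, the continuity of S' gives the tridiagonal system
  1·M_0 + 4·M_1 + 1·M_2 = 6(Δ_1 - Δ_0) = -18
  1·M_1 + 4·M_2 + 1·M_3 = 6(Δ_2 - Δ_1) = -12
Natural end conditions: M_0 = M_3 = 0.
Hence M_0 = 0, M_1 = -4, M_2 = -2, M_3 = 0.
On [2, 3], S(t) = 1 + 14/3·(t - 2) - 2·(t - 2)² + 1/3·(t - 2)³.
With (t - 2) = 1/4: S(9/4) = 131/64.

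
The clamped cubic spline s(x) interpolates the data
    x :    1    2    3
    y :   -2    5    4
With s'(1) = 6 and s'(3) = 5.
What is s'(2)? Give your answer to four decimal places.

With σ_i denoting the second derivative at x_i, h_i = 1, 1, and Δ_i = (y_(i+1) − y_i)/h_i = 7, -1:
  1·σ_0 + 4·σ_1 + 1·σ_2 = 6(Δ_1 - Δ_0) = -48
Clamped end conditions give two more equations: 2h_0·σ_0 + h_0·σ_1 = 6(Δ_0 - s'(1)) = 6 and h_1·σ_1 + 2h_1·σ_2 = 6(s'(3) - Δ_1) = 36.
Forward elimination and back-substitution give σ_0 = 29/2, σ_1 = -23, σ_2 = 59/2.
On [2, 3], s'(x) = b_1 + 2c_1·(x - 2) + 3d_1·(x - 2)² with b_1 = Δ_1 - h_1(2σ_1 + σ_2)/6 = 7/4, c_1 = σ_1/2 = -23/2, d_1 = (σ_2 - σ_1)/(6h_1) = 35/4. So s'(2) = 7/4.

1.7500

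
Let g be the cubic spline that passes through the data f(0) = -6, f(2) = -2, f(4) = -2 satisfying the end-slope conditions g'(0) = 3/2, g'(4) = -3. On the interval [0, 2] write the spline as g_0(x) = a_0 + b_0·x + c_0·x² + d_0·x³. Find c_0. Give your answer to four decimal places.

Let σ_i = g''(x_i). Step sizes h_i = 2, 2; slopes of the chords Δ_i = (y_(i+1) - y_i)/h_i = 2, 0.
  2·σ_0 + 8·σ_1 + 2·σ_2 = 6(Δ_1 - Δ_0) = -12
Clamped end conditions give two more equations: 2h_0·σ_0 + h_0·σ_1 = 6(Δ_0 - g'(0)) = 3 and h_1·σ_1 + 2h_1·σ_2 = 6(g'(4) - Δ_1) = -18.
Forward elimination and back-substitution give σ_0 = 9/8, σ_1 = -3/4, σ_2 = -33/8.
On [0, 2], with g_0(x) = a_0 + b_0·x + c_0·x² + d_0·x³: c_0 = σ_0/2 = 9/16, d_0 = (σ_1 - σ_0)/(6h_0) = -5/32, b_0 = Δ_0 - h_0(2σ_0 + σ_1)/6 = 3/2.

0.5625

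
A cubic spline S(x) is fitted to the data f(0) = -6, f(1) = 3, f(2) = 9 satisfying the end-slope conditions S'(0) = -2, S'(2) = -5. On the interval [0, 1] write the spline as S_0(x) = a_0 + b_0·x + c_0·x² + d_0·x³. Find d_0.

-7

Let σ_i = S''(x_i). Step sizes h_i = 1, 1; slopes of the chords Δ_i = (y_(i+1) - y_i)/h_i = 9, 6.
  1·σ_0 + 4·σ_1 + 1·σ_2 = 6(Δ_1 - Δ_0) = -18
Clamped end conditions give two more equations: 2h_0·σ_0 + h_0·σ_1 = 6(Δ_0 - S'(0)) = 66 and h_1·σ_1 + 2h_1·σ_2 = 6(S'(2) - Δ_1) = -66.
Solving the tridiagonal system: σ_0 = 36, σ_1 = -6, σ_2 = -30.
On [0, 1], with S_0(x) = a_0 + b_0·x + c_0·x² + d_0·x³: c_0 = σ_0/2 = 18, d_0 = (σ_1 - σ_0)/(6h_0) = -7, b_0 = Δ_0 - h_0(2σ_0 + σ_1)/6 = -2.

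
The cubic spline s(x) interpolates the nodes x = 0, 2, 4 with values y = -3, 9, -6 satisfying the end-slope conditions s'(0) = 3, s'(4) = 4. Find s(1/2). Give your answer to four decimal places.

Let M_i = s''(x_i). Step sizes h_i = 2, 2; slopes of the chords Δ_i = (y_(i+1) - y_i)/h_i = 6, -15/2.
  2·M_0 + 8·M_1 + 2·M_2 = 6(Δ_1 - Δ_0) = -81
Clamped end conditions give two more equations: 2h_0·M_0 + h_0·M_1 = 6(Δ_0 - s'(0)) = 18 and h_1·M_1 + 2h_1·M_2 = 6(s'(4) - Δ_1) = 69.
Forward elimination and back-substitution give M_0 = 119/8, M_1 = -83/4, M_2 = 221/8.
On [0, 2], s(x) = -3 + 3·x + 119/16·x² - 95/32·x³.
With x = 1/2: s(1/2) = -3/256.

-0.0117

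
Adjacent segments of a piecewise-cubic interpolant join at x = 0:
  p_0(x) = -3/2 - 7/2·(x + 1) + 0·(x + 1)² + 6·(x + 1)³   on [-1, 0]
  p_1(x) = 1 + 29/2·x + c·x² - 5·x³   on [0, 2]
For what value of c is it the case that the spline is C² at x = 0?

p_0''(x) = 0 + 36·(x + 1), so p_0''(0) = 36. On the right, p_1''(0) = 2c, so c = 18.

18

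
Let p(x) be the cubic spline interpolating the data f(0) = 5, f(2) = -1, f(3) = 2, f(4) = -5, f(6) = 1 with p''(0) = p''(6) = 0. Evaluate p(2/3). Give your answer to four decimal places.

1.1324

Let m_i = p''(x_i). Step sizes h_i = 2, 1, 1, 2; slopes of the chords Δ_i = (y_(i+1) - y_i)/h_i = -3, 3, -7, 3.
  2·m_0 + 6·m_1 + 1·m_2 = 6(Δ_1 - Δ_0) = 36
  1·m_1 + 4·m_2 + 1·m_3 = 6(Δ_2 - Δ_1) = -60
  1·m_2 + 6·m_3 + 2·m_4 = 6(Δ_3 - Δ_2) = 60
Natural end conditions: m_0 = m_4 = 0.
Solving the tridiagonal system: m_0 = 0, m_1 = 104/11, m_2 = -228/11, m_3 = 148/11, m_4 = 0.
On [0, 2], p(x) = 5 - 203/33·x + 0·x² + 26/33·x³.
With x = 2/3: p(2/3) = 1009/891.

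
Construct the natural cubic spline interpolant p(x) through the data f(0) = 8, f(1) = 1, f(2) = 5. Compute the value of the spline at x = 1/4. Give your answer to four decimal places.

5.6055

With σ_i denoting the second derivative at x_i, h_i = 1, 1, and Δ_i = (y_(i+1) − y_i)/h_i = -7, 4:
  1·σ_0 + 4·σ_1 + 1·σ_2 = 6(Δ_1 - Δ_0) = 66
Natural end conditions: σ_0 = σ_2 = 0.
Solving: σ_0 = 0, σ_1 = 33/2, σ_2 = 0.
On [0, 1], p(x) = 8 - 39/4·x + 0·x² + 11/4·x³.
With x = 1/4: p(1/4) = 1435/256.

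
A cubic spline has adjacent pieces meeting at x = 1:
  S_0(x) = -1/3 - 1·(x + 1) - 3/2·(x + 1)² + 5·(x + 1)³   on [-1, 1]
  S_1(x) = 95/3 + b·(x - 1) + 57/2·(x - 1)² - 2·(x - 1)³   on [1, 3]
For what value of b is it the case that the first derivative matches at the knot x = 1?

S_0'(x) = -1 - 3·(x + 1) + 15·(x + 1)², so S_0'(1) = 53. On the right, S_1'(1) = b, so b = 53.

53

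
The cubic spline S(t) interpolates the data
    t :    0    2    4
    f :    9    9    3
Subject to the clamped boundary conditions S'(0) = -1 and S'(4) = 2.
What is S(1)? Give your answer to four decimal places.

Let m_i = S''(x_i). Step sizes h_i = 2, 2; slopes of the chords Δ_i = (y_(i+1) - y_i)/h_i = 0, -3.
  2·m_0 + 8·m_1 + 2·m_2 = 6(Δ_1 - Δ_0) = -18
Clamped end conditions give two more equations: 2h_0·m_0 + h_0·m_1 = 6(Δ_0 - S'(0)) = 6 and h_1·m_1 + 2h_1·m_2 = 6(S'(4) - Δ_1) = 30.
Solving: m_0 = 9/2, m_1 = -6, m_2 = 21/2.
On [0, 2], S(t) = 9 - 1·t + 9/4·t² - 7/8·t³.
With t = 1: S(1) = 75/8.

9.3750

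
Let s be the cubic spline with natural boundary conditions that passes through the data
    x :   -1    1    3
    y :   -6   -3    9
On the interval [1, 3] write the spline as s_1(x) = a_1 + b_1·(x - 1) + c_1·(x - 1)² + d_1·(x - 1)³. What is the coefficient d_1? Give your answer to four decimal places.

Let m_i = s''(x_i). Step sizes h_i = 2, 2; slopes of the chords Δ_i = (y_(i+1) - y_i)/h_i = 3/2, 6.
  2·m_0 + 8·m_1 + 2·m_2 = 6(Δ_1 - Δ_0) = 27
Natural end conditions: m_0 = m_2 = 0.
Solving: m_0 = 0, m_1 = 27/8, m_2 = 0.
On [1, 3], with s_1(x) = a_1 + b_1·(x - 1) + c_1·(x - 1)² + d_1·(x - 1)³: c_1 = m_1/2 = 27/16, d_1 = (m_2 - m_1)/(6h_1) = -9/32, b_1 = Δ_1 - h_1(2m_1 + m_2)/6 = 15/4.

-0.2813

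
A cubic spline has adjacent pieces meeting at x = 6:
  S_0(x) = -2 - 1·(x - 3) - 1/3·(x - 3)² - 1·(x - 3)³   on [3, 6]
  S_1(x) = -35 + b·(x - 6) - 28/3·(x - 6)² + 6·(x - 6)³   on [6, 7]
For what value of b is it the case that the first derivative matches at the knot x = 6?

-30

S_0'(x) = -1 - 2/3·(x - 3) - 3·(x - 3)², so S_0'(6) = -30. On the right, S_1'(6) = b, so b = -30.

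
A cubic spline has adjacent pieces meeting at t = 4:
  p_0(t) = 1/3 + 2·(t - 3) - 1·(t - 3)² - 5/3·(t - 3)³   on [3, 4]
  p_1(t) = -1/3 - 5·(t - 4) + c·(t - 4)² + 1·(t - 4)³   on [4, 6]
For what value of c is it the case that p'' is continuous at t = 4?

p_0''(t) = -2 - 10·(t - 3), so p_0''(4) = -12. On the right, p_1''(4) = 2c, so c = -6.

-6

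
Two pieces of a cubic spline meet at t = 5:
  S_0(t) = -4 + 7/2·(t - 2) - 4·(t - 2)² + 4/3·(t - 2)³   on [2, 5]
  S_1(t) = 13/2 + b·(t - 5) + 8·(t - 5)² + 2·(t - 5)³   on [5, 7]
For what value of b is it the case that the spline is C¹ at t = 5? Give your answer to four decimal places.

S_0'(t) = 7/2 - 8·(t - 2) + 4·(t - 2)², so S_0'(5) = 31/2. On the right, S_1'(5) = b, so b = 31/2.

15.5000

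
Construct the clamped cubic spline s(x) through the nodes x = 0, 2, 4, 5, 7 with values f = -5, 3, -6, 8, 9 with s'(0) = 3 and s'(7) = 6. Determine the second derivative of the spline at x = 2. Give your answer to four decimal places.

-15.6885

With σ_i denoting the second derivative at x_i, h_i = 2, 2, 1, 2, and Δ_i = (y_(i+1) − y_i)/h_i = 4, -9/2, 14, 1/2:
  2·σ_0 + 8·σ_1 + 2·σ_2 = 6(Δ_1 - Δ_0) = -51
  2·σ_1 + 6·σ_2 + 1·σ_3 = 6(Δ_2 - Δ_1) = 111
  1·σ_2 + 6·σ_3 + 2·σ_4 = 6(Δ_3 - Δ_2) = -81
Clamped end conditions give two more equations: 2h_0·σ_0 + h_0·σ_1 = 6(Δ_0 - s'(0)) = 6 and h_3·σ_3 + 2h_3·σ_4 = 6(s'(7) - Δ_3) = 33.
Hence σ_0 = 570/61, σ_1 = -957/61, σ_2 = 3405/122, σ_3 = -1530/61, σ_4 = 5073/244.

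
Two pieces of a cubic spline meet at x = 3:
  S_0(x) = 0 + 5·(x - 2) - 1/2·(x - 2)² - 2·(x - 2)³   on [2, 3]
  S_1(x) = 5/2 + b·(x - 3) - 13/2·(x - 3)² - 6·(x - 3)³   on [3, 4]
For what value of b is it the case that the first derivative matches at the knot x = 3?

S_0'(x) = 5 - 1·(x - 2) - 6·(x - 2)², so S_0'(3) = -2. On the right, S_1'(3) = b, so b = -2.

-2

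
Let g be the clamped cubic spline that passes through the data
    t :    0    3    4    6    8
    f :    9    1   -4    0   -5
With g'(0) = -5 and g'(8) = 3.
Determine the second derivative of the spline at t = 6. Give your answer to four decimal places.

With m_i denoting the second derivative at x_i, h_i = 3, 1, 2, 2, and Δ_i = (y_(i+1) − y_i)/h_i = -8/3, -5, 2, -5/2:
  3·m_0 + 8·m_1 + 1·m_2 = 6(Δ_1 - Δ_0) = -14
  1·m_1 + 6·m_2 + 2·m_3 = 6(Δ_2 - Δ_1) = 42
  2·m_2 + 8·m_3 + 2·m_4 = 6(Δ_3 - Δ_2) = -27
Clamped end conditions give two more equations: 2h_0·m_0 + h_0·m_1 = 6(Δ_0 - g'(0)) = 14 and h_3·m_3 + 2h_3·m_4 = 6(g'(8) - Δ_3) = 33.
Hence m_0 = 2299/480, m_1 = -393/80, m_2 = 1749/160, m_3 = -747/80, m_4 = 2067/160.

-9.3375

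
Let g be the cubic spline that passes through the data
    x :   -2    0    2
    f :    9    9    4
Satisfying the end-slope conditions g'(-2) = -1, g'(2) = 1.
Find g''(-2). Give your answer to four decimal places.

3.8750

Write σ_i for g''(x_i). With h_i = 2, 2 and divided differences Δ_i = 0, -5/2, the continuity of g' gives the tridiagonal system
  2·σ_0 + 8·σ_1 + 2·σ_2 = 6(Δ_1 - Δ_0) = -15
Clamped end conditions give two more equations: 2h_0·σ_0 + h_0·σ_1 = 6(Δ_0 - g'(-2)) = 6 and h_1·σ_1 + 2h_1·σ_2 = 6(g'(2) - Δ_1) = 21.
Hence σ_0 = 31/8, σ_1 = -19/4, σ_2 = 61/8.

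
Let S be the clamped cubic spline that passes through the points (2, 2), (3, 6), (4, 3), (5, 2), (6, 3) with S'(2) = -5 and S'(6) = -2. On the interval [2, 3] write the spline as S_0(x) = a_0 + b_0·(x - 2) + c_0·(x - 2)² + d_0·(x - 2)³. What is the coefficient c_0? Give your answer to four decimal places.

Put M_i = S'' at the i-th knot. Here h = (1, 1, 1, 1) and Δ = (4, -3, -1, 1), so the interior equations h_(i-1)·M_(i-1) + 2(h_(i-1)+h_i)·M_i + h_i·M_(i+1) = 6(Δ_i − Δ_(i-1)) read
  1·M_0 + 4·M_1 + 1·M_2 = 6(Δ_1 - Δ_0) = -42
  1·M_1 + 4·M_2 + 1·M_3 = 6(Δ_2 - Δ_1) = 12
  1·M_2 + 4·M_3 + 1·M_4 = 6(Δ_3 - Δ_2) = 12
Clamped end conditions give two more equations: 2h_0·M_0 + h_0·M_1 = 6(Δ_0 - S'(2)) = 54 and h_3·M_3 + 2h_3·M_4 = 6(S'(6) - Δ_3) = -18.
Hence M_0 = 531/14, M_1 = -153/7, M_2 = 15/2, M_3 = 27/7, M_4 = -153/14.
On [2, 3], with S_0(x) = a_0 + b_0·(x - 2) + c_0·(x - 2)² + d_0·(x - 2)³: c_0 = M_0/2 = 531/28, d_0 = (M_1 - M_0)/(6h_0) = -279/28, b_0 = Δ_0 - h_0(2M_0 + M_1)/6 = -5.

18.9643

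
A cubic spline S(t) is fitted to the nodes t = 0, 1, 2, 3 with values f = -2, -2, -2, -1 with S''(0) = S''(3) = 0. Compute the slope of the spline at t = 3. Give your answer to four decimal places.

1.2667

Write m_i for S''(x_i). With h_i = 1, 1, 1 and divided differences Δ_i = 0, 0, 1, the continuity of S' gives the tridiagonal system
  1·m_0 + 4·m_1 + 1·m_2 = 6(Δ_1 - Δ_0) = 0
  1·m_1 + 4·m_2 + 1·m_3 = 6(Δ_2 - Δ_1) = 6
Natural end conditions: m_0 = m_3 = 0.
Forward elimination and back-substitution give m_0 = 0, m_1 = -2/5, m_2 = 8/5, m_3 = 0.
On [2, 3], S'(t) = b_2 + 2c_2·(t - 2) + 3d_2·(t - 2)² with b_2 = Δ_2 - h_2(2m_2 + m_3)/6 = 7/15, c_2 = m_2/2 = 4/5, d_2 = (m_3 - m_2)/(6h_2) = -4/15. So S'(3) = 19/15.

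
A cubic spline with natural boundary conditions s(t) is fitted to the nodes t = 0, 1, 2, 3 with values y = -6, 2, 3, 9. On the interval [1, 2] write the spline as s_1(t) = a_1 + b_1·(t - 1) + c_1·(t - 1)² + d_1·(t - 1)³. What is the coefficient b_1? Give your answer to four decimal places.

3.6000

With σ_i denoting the second derivative at x_i, h_i = 1, 1, 1, and Δ_i = (y_(i+1) − y_i)/h_i = 8, 1, 6:
  1·σ_0 + 4·σ_1 + 1·σ_2 = 6(Δ_1 - Δ_0) = -42
  1·σ_1 + 4·σ_2 + 1·σ_3 = 6(Δ_2 - Δ_1) = 30
Natural end conditions: σ_0 = σ_3 = 0.
Solving: σ_0 = 0, σ_1 = -66/5, σ_2 = 54/5, σ_3 = 0.
On [1, 2], with s_1(t) = a_1 + b_1·(t - 1) + c_1·(t - 1)² + d_1·(t - 1)³: c_1 = σ_1/2 = -33/5, d_1 = (σ_2 - σ_1)/(6h_1) = 4, b_1 = Δ_1 - h_1(2σ_1 + σ_2)/6 = 18/5.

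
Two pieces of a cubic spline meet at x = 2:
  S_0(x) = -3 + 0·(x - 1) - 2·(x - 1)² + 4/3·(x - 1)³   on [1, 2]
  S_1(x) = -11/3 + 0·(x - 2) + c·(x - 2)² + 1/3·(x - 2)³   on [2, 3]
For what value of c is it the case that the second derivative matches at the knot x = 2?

S_0''(x) = -4 + 8·(x - 1), so S_0''(2) = 4. On the right, S_1''(2) = 2c, so c = 2.

2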